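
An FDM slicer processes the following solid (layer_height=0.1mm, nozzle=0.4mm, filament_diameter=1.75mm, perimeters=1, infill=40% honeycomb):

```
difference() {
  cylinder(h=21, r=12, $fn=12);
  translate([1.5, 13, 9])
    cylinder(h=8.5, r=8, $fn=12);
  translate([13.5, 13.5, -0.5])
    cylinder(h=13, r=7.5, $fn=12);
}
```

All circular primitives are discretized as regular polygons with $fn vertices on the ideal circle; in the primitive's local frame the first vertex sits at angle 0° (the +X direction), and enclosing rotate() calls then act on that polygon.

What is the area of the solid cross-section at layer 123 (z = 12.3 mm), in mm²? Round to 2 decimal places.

At z = 12.3 mm: the r=12 cylinder contributes a regular 12-gon of circumradius 12 (area = (12/2)·12.000²·sin(360°/12) = 432.00 mm²); the cylinder at (1.5, 13): section is a regular 12-gon, circumradius r=8 (area = (12/2)·8.000²·sin(360°/12) = 192.00 mm²); the cylinder at (13.5, 13.5): section is a regular 12-gon, circumradius r=7.5 (area = (12/2)·7.500²·sin(360°/12) = 168.75 mm²); Taking the first minus the rest: starting from the r=12 cylinder (432.00 mm²), the r=8 cylinder at (1.5, 13) partially overlaps it — only the 62.80 mm² overlap (of its 192.00 mm²) is removed, clipping the outline; the r=7.5 cylinder at (13.5, 13.5) misses the remaining region (no effect) — area = 369.20 mm². Overall, the cross-section is a single solid region. Net area = 369.20 mm².

369.20 mm²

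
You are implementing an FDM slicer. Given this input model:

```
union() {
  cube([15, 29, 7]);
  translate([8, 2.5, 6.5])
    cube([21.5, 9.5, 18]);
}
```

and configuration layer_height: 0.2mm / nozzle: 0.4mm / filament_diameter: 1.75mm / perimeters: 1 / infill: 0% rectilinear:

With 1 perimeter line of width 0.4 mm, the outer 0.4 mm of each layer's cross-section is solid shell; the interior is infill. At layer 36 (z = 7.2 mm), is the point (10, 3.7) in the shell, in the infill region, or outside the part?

infill

At z = 7.2 mm: the cube is absent (z outside [0, 7]); the cube at (8, 2.5) (footprint 21.5×9.5) is included at this height; Merging all regions: only the 21.5×9.5 cube at (8, 2.5) is present, so the union is just that shape — 1 connected region. Overall, the cross-section is a single solid region. The nearest boundary edge runs (8.00, 2.50)→(29.50, 2.50); distance from the point to it = 1.20 mm. The point is inside the cross-section and 1.20 mm from the nearest boundary — more than the 0.4 mm shell width (1 × 0.4), so it's in the infill interior.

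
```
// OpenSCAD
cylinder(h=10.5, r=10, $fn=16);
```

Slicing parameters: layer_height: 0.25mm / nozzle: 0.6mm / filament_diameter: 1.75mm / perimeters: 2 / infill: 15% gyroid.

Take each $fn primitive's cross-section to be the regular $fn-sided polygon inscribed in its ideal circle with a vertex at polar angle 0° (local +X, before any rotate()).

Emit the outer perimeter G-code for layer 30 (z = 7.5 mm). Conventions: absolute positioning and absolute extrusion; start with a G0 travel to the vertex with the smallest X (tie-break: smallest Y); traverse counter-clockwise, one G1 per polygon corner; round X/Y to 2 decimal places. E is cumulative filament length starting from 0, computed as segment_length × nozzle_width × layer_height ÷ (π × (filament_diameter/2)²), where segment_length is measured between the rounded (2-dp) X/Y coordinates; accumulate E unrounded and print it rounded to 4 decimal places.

At z = 7.5 mm: the r=10 cylinder gives a regular 16-gon of circumradius 10 (constant along its height). The outline is a single polygon with 16 vertices. Extrusion per mm of travel: 0.6 × 0.25 / (π × 0.875²) = 0.062363. Accumulating E over each segment gives final E = 3.8935.

G0 X-10.00 Y0.00 Z7.50
G1 X-9.24 Y-3.83 E0.2435
G1 X-7.07 Y-7.07 E0.4867
G1 X-3.83 Y-9.24 E0.7299
G1 X0.00 Y-10.00 E0.9734
G1 X3.83 Y-9.24 E1.2169
G1 X7.07 Y-7.07 E1.4601
G1 X9.24 Y-3.83 E1.7033
G1 X10.00 Y0.00 E1.9468
G1 X9.24 Y3.83 E2.1903
G1 X7.07 Y7.07 E2.4335
G1 X3.83 Y9.24 E2.6767
G1 X0.00 Y10.00 E2.9202
G1 X-3.83 Y9.24 E3.1637
G1 X-7.07 Y7.07 E3.4069
G1 X-9.24 Y3.83 E3.6500
G1 X-10.00 Y0.00 E3.8935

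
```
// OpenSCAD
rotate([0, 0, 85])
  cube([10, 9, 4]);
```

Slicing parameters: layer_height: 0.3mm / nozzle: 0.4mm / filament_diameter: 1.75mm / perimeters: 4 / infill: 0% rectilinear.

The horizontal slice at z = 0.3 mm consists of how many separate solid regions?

1

At z = 0.3 mm: the 10×9 cube contributes its full rectangle; (whole slice rotated 85° about Z — lengths, areas and connectivity unchanged). The result has 1 disconnected region.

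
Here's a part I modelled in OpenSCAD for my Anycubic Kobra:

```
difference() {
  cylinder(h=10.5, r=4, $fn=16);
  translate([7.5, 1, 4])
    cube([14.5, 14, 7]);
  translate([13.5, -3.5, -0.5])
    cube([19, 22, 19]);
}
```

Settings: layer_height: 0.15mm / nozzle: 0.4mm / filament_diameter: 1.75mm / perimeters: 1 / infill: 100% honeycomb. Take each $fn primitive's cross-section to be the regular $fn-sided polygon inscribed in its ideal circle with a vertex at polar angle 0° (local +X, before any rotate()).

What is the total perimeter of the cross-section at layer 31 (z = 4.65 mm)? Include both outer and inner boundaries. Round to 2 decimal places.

24.97 mm

At z = 4.65 mm: the r=4 cylinder contributes a regular 16-gon of circumradius 4 (perimeter = 2·16·4.000·sin(180°/16) = 24.97 mm); the cube at (7.5, 1) (footprint 14.5×14) is included at this height (perimeter 57.00 mm); the cube at (13.5, -3.5) is present — its section is the full 19×22 rectangle (perimeter 82.00 mm); Taking the first minus the rest: starting from the r=4 cylinder, the 14.5×14 cube at (7.5, 1) misses the remaining region (no effect); the 19×22 cube at (13.5, -3.5) misses the remaining region (no effect) — boundary = 24.97 mm. Overall, the cross-section is a single solid region. Total boundary length (outer) = 24.97 mm.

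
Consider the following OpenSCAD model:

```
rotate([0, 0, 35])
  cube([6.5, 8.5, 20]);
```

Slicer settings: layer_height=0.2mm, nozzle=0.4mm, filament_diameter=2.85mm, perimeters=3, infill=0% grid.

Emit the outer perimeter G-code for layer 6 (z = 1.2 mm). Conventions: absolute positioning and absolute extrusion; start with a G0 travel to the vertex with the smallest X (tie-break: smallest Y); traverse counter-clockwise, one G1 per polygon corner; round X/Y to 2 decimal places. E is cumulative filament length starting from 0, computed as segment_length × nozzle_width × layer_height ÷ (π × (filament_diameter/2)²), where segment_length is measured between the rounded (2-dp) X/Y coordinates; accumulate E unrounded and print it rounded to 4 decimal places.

G0 X-4.88 Y6.96 Z1.20
G1 X0.00 Y0.00 E0.1066
G1 X5.32 Y3.73 E0.1881
G1 X0.45 Y10.69 E0.2946
G1 X-4.88 Y6.96 E0.3762

At z = 1.2 mm: the 6.5×8.5 cube contributes its full rectangle; (whole slice rotated 35° about Z — lengths, areas and connectivity unchanged). The outline is a single polygon with 4 vertices. Extrusion per mm of travel: 0.4 × 0.2 / (π × 1.425²) = 0.012540. Accumulating E over each segment gives final E = 0.3762.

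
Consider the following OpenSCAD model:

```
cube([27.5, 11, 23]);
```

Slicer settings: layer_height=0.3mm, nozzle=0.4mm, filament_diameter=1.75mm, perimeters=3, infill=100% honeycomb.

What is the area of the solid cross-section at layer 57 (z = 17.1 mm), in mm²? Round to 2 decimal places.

At z = 17.1 mm: the 27.5×11 cube contributes its full rectangle (area 302.50 mm²). Overall, the cross-section is a single solid region. Net area = 302.50 mm².

302.50 mm²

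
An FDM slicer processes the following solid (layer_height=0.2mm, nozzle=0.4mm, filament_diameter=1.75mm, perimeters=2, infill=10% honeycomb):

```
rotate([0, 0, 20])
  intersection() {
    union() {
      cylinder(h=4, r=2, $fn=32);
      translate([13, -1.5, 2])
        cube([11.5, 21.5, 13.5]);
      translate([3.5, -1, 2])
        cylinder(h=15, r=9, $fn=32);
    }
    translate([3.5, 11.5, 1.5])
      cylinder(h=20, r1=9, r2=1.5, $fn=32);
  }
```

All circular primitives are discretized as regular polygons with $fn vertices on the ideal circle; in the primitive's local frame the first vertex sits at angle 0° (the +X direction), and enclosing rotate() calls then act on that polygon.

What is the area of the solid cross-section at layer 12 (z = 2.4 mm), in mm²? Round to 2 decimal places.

At z = 2.4 mm: the cylinder: section is a regular 32-gon, circumradius r=2 (area = (32/2)·2.000²·sin(360°/32) = 12.49 mm²); the cube at (13, -1.5) (footprint 11.5×21.5) is included at this height (area 247.25 mm²); the cylinder at (3.5, -1): section is a regular 32-gon, circumradius r=9 (area = (32/2)·9.000²·sin(360°/32) = 252.84 mm²); Combining (union): the regions partially overlap — summed areas 512.57 mm² minus the doubly-counted overlap 12.49 mm² gives 500.09 mm² — area = 500.09 mm²; the cone at (3.5, 11.5) contributes a regular 32-gon of circumradius 8.662 (interpolated between r1=9 and r2=1.5 at t=0.045) (area = (32/2)·8.662²·sin(360°/32) = 234.23 mm²); Taking the intersection: the cone at (3.5, 11.5) partially overlaps the result so far; clipping to the common part keeps 43.59 mm² — area = 43.59 mm²; (rotated 20° about Z; rotation is an isometry so areas/perimeters/island counts are preserved). Overall, the cross-section is a single solid region. Net area = 43.59 mm².

43.59 mm²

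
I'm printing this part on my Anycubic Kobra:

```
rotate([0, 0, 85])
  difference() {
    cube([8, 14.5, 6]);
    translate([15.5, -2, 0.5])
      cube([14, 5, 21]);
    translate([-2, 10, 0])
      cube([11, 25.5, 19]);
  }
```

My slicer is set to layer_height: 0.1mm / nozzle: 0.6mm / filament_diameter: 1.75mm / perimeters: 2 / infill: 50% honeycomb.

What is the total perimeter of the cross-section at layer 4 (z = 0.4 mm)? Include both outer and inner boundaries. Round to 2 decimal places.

36.00 mm

At z = 0.4 mm: the cube (footprint 8×14.5) is included at this height (perimeter 45.00 mm); the cube at (15.5, -2) is not intersected at this z (z outside [0.5, 21.5]); the cube at (-2, 10) (footprint 11×25.5) is included at this height (perimeter 73.00 mm); Taking the first minus the rest: starting from the 8×14.5 cube, the 11×25.5 cube at (-2, 10) partially overlaps it — only the 36.00 mm² overlap (of its 280.50 mm²) is removed, clipping the outline — boundary = 36.00 mm; (whole slice rotated 85° about Z — lengths, areas and connectivity unchanged). Overall, the cross-section is a single solid region. Total boundary length (outer) = 36.00 mm.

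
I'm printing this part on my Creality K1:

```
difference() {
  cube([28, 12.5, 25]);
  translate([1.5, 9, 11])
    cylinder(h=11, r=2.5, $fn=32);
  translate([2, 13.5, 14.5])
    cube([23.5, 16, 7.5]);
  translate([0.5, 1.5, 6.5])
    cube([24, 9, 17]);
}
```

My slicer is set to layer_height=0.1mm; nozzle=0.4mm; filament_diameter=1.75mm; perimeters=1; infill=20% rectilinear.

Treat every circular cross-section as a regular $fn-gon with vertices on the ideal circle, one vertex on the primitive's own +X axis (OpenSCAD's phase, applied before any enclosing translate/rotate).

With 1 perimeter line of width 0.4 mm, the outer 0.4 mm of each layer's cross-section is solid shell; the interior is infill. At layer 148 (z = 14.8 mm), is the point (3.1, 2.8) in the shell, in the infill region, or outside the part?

At z = 14.8 mm: the cube is present — its section is the full 28×12.5 rectangle; the r=2.5 cylinder at (1.5, 9) contributes a regular 32-gon of circumradius 2.5; the 23.5×16 cube at (2, 13.5) contributes its full rectangle; the 24×9 cube at (0.5, 1.5) contributes its full rectangle; Subtracting the remaining from the first: starting from the 28×12.5 cube, the r=2.5 cylinder at (1.5, 9) partially overlaps it — only the 16.75 mm² overlap (of its 19.51 mm²) is removed, clipping the outline; the 23.5×16 cube at (2, 13.5) misses the remaining region (no effect); the 24×9 cube at (0.5, 1.5) partially overlaps it — only the 203.70 mm² overlap (of its 216.00 mm²) is removed, clipping the outline — 1 connected region. Overall, the cross-section is a single solid region. The nearest boundary edge runs (0.50, 1.50)→(24.50, 1.50); distance from the point to it = 1.30 mm. The point is not inside any of the regions above, so it lies outside the cross-section (1.30 mm from the nearest boundary).

outside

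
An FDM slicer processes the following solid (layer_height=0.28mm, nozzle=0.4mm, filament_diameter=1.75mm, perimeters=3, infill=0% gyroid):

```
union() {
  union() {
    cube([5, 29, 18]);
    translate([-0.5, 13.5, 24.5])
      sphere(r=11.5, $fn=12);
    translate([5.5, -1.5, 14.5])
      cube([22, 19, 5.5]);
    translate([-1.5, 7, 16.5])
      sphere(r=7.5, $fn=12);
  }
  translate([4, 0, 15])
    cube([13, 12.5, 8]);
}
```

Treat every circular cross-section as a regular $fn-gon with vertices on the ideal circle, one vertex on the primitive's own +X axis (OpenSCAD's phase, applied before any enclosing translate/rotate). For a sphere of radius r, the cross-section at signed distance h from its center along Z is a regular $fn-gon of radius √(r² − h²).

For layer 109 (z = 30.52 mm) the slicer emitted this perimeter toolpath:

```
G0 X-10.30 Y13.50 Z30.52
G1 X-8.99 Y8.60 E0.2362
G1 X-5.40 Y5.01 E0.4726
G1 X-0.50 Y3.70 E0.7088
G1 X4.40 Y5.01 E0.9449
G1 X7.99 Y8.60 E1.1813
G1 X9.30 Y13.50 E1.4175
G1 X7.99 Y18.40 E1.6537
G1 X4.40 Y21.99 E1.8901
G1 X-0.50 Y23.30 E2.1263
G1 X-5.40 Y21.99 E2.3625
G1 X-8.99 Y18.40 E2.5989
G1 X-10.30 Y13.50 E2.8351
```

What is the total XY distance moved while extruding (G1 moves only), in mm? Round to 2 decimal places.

Sum the Euclidean lengths of each G1 segment: total = 60.88 mm.

60.88 mm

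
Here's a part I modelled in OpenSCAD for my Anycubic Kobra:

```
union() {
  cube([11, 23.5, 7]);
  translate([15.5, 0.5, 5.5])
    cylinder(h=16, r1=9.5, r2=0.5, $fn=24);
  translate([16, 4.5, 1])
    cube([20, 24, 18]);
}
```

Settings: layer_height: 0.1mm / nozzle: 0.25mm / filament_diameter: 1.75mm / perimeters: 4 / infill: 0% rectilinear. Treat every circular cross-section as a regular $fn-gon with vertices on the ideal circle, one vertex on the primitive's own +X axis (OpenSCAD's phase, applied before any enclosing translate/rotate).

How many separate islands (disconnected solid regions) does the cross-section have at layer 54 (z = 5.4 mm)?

At z = 5.4 mm: the cube (footprint 11×23.5) is included at this height; the cone at (15.5, 0.5) is absent (z outside [5.5, 21.5]); the cube at (16, 4.5) (footprint 20×24) is included at this height; Merging all regions: the 2 present regions are separate (no shared area or edge), so areas and boundary lengths simply add and each stays a separate island — 2 connected regions. Overall, the cross-section has 2 separate islands. Island count = 2.

2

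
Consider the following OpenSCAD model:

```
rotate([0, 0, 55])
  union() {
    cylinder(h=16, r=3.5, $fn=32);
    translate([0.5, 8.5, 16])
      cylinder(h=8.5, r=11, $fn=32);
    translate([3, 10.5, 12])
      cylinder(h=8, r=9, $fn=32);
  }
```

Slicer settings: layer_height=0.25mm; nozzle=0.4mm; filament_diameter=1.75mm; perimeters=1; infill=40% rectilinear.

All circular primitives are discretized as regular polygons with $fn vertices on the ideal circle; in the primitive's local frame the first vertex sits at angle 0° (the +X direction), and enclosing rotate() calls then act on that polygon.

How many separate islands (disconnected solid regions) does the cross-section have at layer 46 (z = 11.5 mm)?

At z = 11.5 mm: the cylinder: section is a regular 32-gon, circumradius r=3.5; the cylinder at (0.5, 8.5) is not intersected at this z (z outside [16, 24.5]); the cylinder at (3, 10.5) does not reach this height (z outside [12, 20]); Taking the union: only the r=3.5 cylinder is present, so the union is just that shape — 1 connected region; (whole slice rotated 55° about Z — lengths, areas and connectivity unchanged). Overall, the cross-section is a single solid region. Island count = 1.

1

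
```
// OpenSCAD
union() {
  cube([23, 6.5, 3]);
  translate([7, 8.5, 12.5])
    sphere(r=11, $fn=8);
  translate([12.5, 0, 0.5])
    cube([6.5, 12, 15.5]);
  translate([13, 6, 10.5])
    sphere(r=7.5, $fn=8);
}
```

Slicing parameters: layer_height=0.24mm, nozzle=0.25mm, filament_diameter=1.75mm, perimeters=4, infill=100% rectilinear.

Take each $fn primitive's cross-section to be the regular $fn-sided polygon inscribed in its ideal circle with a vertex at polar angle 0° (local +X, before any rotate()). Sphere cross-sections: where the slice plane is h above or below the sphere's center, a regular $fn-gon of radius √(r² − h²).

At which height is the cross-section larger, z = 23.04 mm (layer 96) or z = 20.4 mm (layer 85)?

layer 85 (z = 20.4 mm)

Layer 96 (z = 23.04): the cube is absent (z outside [0, 3]); the sphere at (7, 8.5): section is a regular 8-gon, circumradius = √(r²−h²) = √(11²−10.54²) = 3.148 (area = (8/2)·3.148²·sin(360°/8) = 28.03 mm²); the cube at (12.5, 0) does not reach this height (z outside [0.5, 16]); the sphere at (13, 6) is absent (|z−center|=12.540 > r=7.5); Combining (union): only the r=11 sphere at (7, 8.5) is present, so the union is just that shape — area = 28.03 mm². So its area = 28.03 mm². Layer 85 (z = 20.4): the cube does not reach this height (z outside [0, 3]); the r=11 sphere at (7, 8.5) contributes a regular 8-gon of circumradius √(11²−7.9²) = 7.654 (area = (8/2)·7.654²·sin(360°/8) = 165.72 mm²); the cube at (12.5, 0) is absent (z outside [0.5, 16]); the sphere at (13, 6) does not reach this height (|z−center|=9.900 > r=7.5); Combining (union): only the r=11 sphere at (7, 8.5) is present, so the union is just that shape — area = 165.72 mm². So its area = 165.72 mm². Layer 85 is larger (165.72 vs 28.03 mm²).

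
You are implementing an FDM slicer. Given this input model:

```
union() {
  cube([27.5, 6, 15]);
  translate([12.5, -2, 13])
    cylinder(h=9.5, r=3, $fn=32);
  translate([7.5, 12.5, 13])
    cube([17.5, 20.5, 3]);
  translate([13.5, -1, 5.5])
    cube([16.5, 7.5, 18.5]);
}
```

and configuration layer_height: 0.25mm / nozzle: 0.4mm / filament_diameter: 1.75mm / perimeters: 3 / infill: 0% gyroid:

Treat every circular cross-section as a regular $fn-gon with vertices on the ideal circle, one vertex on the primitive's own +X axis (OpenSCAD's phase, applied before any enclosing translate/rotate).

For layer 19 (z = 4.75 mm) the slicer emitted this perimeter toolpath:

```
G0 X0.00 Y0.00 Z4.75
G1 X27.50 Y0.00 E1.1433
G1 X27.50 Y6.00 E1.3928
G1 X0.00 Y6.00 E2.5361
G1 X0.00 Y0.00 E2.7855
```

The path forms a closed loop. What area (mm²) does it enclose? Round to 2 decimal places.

165.00 mm²

Apply the shoelace formula to the sequence of (X, Y) vertices; enclosed area = 165.00 mm².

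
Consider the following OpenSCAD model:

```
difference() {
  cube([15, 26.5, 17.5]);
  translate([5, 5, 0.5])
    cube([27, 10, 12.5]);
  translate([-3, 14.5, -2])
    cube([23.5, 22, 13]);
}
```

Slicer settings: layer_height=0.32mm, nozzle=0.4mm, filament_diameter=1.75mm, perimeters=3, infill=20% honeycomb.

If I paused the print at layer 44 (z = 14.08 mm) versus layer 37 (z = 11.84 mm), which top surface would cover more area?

Layer 44 (z = 14.08): the cube is present — its section is the full 15×26.5 rectangle (area 397.50 mm²); the cube at (5, 5) is absent (z outside [0.5, 13]); the cube at (-3, 14.5) does not reach this height (z outside [-2, 11]); Subtracting the remaining from the first: none of the subtracted shapes is present at this height, so the 15×26.5 cube is unchanged — area = 397.50 mm². So its area = 397.50 mm². Layer 37 (z = 11.84): the 15×26.5 cube contributes its full rectangle (area 397.50 mm²); the cube at (5, 5) (footprint 27×10) is included at this height (area 270.00 mm²); the cube at (-3, 14.5) does not reach this height (z outside [-2, 11]); Subtracting the remaining from the first: starting from the 15×26.5 cube (397.50 mm²), the 27×10 cube at (5, 5) partially overlaps it — only the 100.00 mm² overlap (of its 270.00 mm²) is removed, clipping the outline — area = 297.50 mm². So its area = 297.50 mm². Layer 44 is larger (397.50 vs 297.50 mm²).

layer 44 (z = 14.08 mm)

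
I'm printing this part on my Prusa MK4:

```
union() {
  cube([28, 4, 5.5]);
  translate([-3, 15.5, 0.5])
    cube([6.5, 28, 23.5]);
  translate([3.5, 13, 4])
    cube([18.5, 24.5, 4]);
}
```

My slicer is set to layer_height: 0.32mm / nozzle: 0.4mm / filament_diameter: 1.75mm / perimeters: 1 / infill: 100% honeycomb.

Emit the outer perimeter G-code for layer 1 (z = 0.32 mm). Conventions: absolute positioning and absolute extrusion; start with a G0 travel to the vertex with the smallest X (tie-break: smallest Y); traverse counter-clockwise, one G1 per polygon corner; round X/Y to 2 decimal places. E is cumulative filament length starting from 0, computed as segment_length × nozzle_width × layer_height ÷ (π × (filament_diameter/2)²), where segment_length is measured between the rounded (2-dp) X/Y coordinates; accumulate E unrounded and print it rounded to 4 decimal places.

At z = 0.32 mm: the cube (footprint 28×4) is included at this height; the cube at (-3, 15.5) is not intersected at this z (z outside [0.5, 24]); the cube at (3.5, 13) is absent (z outside [4, 8]); Taking the union: only the 28×4 cube is present, so the union is just that shape — 1 connected region. The outline is a single polygon with 4 vertices. Extrusion per mm of travel: 0.4 × 0.32 / (π × 0.875²) = 0.053216. Accumulating E over each segment gives final E = 3.4058.

G0 X0.00 Y0.00 Z0.32
G1 X28.00 Y0.00 E1.4901
G1 X28.00 Y4.00 E1.7029
G1 X0.00 Y4.00 E3.1930
G1 X0.00 Y0.00 E3.4058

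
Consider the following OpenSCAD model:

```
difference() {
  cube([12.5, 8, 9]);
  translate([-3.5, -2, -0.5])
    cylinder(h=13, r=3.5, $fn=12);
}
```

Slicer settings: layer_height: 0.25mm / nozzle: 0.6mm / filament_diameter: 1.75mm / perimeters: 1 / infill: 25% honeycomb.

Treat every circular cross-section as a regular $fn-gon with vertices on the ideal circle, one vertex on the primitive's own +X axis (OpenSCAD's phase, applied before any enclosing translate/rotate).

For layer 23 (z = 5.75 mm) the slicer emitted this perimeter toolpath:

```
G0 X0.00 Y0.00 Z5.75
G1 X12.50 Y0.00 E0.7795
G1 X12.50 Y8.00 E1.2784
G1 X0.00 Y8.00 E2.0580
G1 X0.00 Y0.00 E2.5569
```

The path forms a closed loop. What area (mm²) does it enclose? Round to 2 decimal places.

100.00 mm²

Apply the shoelace formula to the sequence of (X, Y) vertices; enclosed area = 100.00 mm².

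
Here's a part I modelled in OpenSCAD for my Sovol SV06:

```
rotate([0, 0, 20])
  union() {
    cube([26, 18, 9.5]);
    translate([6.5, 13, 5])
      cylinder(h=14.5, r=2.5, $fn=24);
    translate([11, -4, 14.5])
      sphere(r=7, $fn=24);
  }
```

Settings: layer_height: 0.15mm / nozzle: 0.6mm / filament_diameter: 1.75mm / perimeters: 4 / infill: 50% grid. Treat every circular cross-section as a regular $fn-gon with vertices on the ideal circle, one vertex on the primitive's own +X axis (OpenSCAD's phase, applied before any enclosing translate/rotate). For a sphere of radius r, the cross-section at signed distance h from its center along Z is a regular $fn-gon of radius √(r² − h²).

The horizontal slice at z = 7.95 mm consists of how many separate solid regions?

2

At z = 7.95 mm: the cube is present — its section is the full 26×18 rectangle; the r=2.5 cylinder at (6.5, 13) contributes a regular 24-gon of circumradius 2.5; the r=7 sphere at (11, -4) contributes a regular 24-gon of circumradius √(7²−6.55²) = 2.469; Taking the union: the regions partially overlap (shared area 19.41 mm²), so overlapping operands fuse into one piece — 2 connected regions; (whole slice rotated 20° about Z — lengths, areas and connectivity unchanged). The result has 2 disconnected regions.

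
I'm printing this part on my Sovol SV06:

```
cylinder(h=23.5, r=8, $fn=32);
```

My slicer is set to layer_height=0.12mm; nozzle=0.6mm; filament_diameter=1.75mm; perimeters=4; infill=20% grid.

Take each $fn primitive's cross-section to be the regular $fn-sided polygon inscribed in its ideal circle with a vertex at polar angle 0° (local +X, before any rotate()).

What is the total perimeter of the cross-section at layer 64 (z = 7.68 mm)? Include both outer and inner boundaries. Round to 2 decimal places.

At z = 7.68 mm: the r=8 cylinder contributes a regular 32-gon of circumradius 8 (perimeter = 2·32·8.000·sin(180°/32) = 50.18 mm). Overall, the cross-section is a single solid region. Total boundary length (outer) = 50.18 mm.

50.18 mm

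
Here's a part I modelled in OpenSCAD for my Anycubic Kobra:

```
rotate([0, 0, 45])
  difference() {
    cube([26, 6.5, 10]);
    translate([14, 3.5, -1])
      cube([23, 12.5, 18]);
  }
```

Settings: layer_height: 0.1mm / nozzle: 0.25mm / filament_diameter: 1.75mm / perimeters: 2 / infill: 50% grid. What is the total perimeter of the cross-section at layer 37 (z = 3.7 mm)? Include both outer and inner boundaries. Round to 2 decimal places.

65.00 mm

At z = 3.7 mm: the 26×6.5 cube contributes its full rectangle (perimeter 65.00 mm); the cube at (14, 3.5) is present — its section is the full 23×12.5 rectangle (perimeter 71.00 mm); Subtracting the remaining from the first: starting from the 26×6.5 cube, the 23×12.5 cube at (14, 3.5) partially overlaps it — only the 36.00 mm² overlap (of its 287.50 mm²) is removed, clipping the outline — boundary = 65.00 mm; (rotated 45° about Z; rotation is an isometry so areas/perimeters/island counts are preserved). Overall, the cross-section is a single solid region. Total boundary length (outer) = 65.00 mm.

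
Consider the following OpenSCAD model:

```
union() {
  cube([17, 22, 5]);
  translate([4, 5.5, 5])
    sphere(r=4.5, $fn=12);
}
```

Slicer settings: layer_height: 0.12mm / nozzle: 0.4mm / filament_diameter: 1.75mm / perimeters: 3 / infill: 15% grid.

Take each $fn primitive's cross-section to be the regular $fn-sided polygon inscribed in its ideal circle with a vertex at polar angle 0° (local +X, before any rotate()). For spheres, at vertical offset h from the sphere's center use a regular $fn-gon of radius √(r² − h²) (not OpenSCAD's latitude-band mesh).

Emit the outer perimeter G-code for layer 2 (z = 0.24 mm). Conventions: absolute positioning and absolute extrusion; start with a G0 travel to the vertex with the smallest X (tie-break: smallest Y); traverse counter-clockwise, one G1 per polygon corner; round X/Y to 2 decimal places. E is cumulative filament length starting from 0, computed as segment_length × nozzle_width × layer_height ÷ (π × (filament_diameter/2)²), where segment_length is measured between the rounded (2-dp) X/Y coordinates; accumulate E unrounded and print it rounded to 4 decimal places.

G0 X0.00 Y0.00 Z0.24
G1 X17.00 Y0.00 E0.3393
G1 X17.00 Y22.00 E0.7783
G1 X0.00 Y22.00 E1.1175
G1 X0.00 Y0.00 E1.5566

At z = 0.24 mm: the 17×22 cube contributes its full rectangle; the sphere at (4, 5.5) does not reach this height (|z−center|=4.760 > r=4.5); Merging all regions: only the 17×22 cube is present, so the union is just that shape — 1 connected region. The outline is a single polygon with 4 vertices. Extrusion per mm of travel: 0.4 × 0.12 / (π × 0.875²) = 0.019956. Accumulating E over each segment gives final E = 1.5566.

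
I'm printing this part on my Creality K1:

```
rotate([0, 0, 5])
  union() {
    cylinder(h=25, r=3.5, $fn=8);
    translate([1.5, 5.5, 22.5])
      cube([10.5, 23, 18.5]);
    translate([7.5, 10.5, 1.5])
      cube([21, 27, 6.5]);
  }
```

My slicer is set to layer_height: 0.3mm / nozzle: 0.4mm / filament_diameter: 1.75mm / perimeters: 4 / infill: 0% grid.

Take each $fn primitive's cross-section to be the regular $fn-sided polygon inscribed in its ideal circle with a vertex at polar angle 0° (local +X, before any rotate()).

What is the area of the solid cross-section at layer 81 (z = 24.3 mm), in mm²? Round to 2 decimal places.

276.15 mm²

At z = 24.3 mm: the r=3.5 cylinder gives a regular 8-gon of circumradius 3.5 (constant along its height) (area = (8/2)·3.500²·sin(360°/8) = 34.65 mm²); the 10.5×23 cube at (1.5, 5.5) contributes its full rectangle (area 241.50 mm²); the cube at (7.5, 10.5) is not intersected at this z (z outside [1.5, 8]); Taking the union: the 2 present regions are separate (no shared area or edge), so areas and boundary lengths simply add and each stays a separate island — area = 276.15 mm²; (rotated 5° about Z; rotation is an isometry so areas/perimeters/island counts are preserved). Overall, the cross-section has 2 separate islands. Net area = 276.15 mm².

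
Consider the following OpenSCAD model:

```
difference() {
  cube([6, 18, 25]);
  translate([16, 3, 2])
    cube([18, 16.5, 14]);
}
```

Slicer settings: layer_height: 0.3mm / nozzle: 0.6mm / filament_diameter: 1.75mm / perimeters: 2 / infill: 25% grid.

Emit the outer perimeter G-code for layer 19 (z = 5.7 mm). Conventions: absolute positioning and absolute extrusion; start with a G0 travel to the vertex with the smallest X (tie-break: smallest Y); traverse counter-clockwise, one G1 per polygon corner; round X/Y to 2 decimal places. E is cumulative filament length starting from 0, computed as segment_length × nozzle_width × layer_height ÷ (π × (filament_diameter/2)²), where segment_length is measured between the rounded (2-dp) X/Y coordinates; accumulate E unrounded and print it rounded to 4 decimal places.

At z = 5.7 mm: the cube (footprint 6×18) is included at this height; the cube at (16, 3) (footprint 18×16.5) is included at this height; Taking the first minus the rest: starting from the 6×18 cube, the 18×16.5 cube at (16, 3) misses the remaining region (no effect) — 1 connected region. The outline is a single polygon with 4 vertices. Extrusion per mm of travel: 0.6 × 0.3 / (π × 0.875²) = 0.074835. Accumulating E over each segment gives final E = 3.5921.

G0 X0.00 Y0.00 Z5.70
G1 X6.00 Y0.00 E0.4490
G1 X6.00 Y18.00 E1.7960
G1 X0.00 Y18.00 E2.2451
G1 X0.00 Y0.00 E3.5921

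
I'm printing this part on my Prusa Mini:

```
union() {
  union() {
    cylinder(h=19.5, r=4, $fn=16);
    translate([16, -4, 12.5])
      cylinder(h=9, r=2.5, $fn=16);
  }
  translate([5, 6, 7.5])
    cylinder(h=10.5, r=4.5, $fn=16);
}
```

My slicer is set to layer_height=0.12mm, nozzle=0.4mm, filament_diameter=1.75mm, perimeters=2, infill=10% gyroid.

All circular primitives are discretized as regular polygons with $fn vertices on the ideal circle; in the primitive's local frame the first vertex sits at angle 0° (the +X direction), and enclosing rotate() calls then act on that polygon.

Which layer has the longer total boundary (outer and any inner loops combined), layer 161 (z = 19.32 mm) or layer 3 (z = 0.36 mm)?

layer 161 (z = 19.32 mm)

Layer 161 (z = 19.32): the cylinder: section is a regular 16-gon, circumradius r=4 (perimeter = 2·16·4.000·sin(180°/16) = 24.97 mm); the r=2.5 cylinder at (16, -4) gives a regular 16-gon of circumradius 2.5 (constant along its height) (perimeter = 2·16·2.500·sin(180°/16) = 15.61 mm); Taking the union: the 2 present regions are separate (no shared area or edge), so areas and boundary lengths simply add and each stays a separate island — boundary = 40.58 mm; the cylinder at (5, 6) is absent (z outside [7.5, 18]); Merging all regions: only the result so far is present, so the union is just that shape — boundary = 40.58 mm. So its perimeter = 40.58 mm. Layer 3 (z = 0.36): the r=4 cylinder gives a regular 16-gon of circumradius 4 (constant along its height) (perimeter = 2·16·4.000·sin(180°/16) = 24.97 mm); the cylinder at (16, -4) is not intersected at this z (z outside [12.5, 21.5]); Merging all regions: only the r=4 cylinder is present, so the union is just that shape — boundary = 24.97 mm; the cylinder at (5, 6) does not reach this height (z outside [7.5, 18]); Taking the union: only that combined region is present, so the union is just that shape — boundary = 24.97 mm. So its perimeter = 24.97 mm. Layer 161 is larger (40.58 vs 24.97 mm).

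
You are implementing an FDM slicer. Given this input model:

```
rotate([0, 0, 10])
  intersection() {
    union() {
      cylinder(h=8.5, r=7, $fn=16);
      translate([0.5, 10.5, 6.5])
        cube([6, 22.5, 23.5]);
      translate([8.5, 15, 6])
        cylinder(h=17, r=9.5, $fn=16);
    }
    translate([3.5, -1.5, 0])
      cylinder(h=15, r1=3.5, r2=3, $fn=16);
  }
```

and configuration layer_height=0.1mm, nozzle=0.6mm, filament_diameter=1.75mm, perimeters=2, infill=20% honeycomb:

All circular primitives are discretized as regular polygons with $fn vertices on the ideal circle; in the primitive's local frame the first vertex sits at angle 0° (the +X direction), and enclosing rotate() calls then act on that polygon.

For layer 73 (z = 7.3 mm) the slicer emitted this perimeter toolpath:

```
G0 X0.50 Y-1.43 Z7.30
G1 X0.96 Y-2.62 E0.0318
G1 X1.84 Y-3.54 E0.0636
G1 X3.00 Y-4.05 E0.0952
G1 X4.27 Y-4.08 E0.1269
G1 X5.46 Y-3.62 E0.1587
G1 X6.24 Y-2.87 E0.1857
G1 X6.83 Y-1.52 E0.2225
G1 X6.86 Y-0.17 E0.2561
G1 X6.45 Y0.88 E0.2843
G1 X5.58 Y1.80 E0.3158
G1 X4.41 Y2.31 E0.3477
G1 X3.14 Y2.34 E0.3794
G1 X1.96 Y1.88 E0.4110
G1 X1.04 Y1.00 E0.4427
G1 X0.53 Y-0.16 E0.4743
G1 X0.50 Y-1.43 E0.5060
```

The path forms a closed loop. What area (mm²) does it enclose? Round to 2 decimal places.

32.31 mm²

Apply the shoelace formula to the sequence of (X, Y) vertices; enclosed area = 32.31 mm².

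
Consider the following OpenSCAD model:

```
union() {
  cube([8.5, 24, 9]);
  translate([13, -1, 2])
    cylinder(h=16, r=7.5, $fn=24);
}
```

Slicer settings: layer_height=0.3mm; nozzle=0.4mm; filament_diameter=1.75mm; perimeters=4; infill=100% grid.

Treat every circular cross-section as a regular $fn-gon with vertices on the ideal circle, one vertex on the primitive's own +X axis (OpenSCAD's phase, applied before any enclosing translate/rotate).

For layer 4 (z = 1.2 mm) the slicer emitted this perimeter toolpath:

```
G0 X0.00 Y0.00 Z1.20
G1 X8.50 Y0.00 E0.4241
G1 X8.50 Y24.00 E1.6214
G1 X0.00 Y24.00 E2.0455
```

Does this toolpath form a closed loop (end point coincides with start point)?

Start point (G0): (0.00, 0.00). End point (last G1): the path does not return to the start — open.

no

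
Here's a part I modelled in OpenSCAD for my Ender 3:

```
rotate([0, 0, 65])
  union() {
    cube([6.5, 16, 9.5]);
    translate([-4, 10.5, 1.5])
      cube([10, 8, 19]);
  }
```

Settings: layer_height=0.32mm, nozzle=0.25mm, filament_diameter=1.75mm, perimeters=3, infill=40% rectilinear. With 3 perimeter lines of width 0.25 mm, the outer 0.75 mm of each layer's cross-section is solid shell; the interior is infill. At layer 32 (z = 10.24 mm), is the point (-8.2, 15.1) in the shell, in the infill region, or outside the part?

At z = 10.24 mm: the cube is not intersected at this z (z outside [0, 9.5]); the cube at (-4, 10.5) is present — its section is the full 10×8 rectangle; Merging all regions: only the 10×8 cube at (-4, 10.5) is present, so the union is just that shape — 1 connected region; (whole slice rotated 65° about Z — lengths, areas and connectivity unchanged). Overall, the cross-section is a single solid region. Undo the 65° rotation: the query point maps to (10.220, 13.813) in the un-rotated model frame. The nearest boundary edge runs (6.00, 10.50)→(6.00, 18.50); distance from the point to it = 4.22 mm. The point is not inside any of the regions above, so it lies outside the cross-section (4.22 mm from the nearest boundary).

outside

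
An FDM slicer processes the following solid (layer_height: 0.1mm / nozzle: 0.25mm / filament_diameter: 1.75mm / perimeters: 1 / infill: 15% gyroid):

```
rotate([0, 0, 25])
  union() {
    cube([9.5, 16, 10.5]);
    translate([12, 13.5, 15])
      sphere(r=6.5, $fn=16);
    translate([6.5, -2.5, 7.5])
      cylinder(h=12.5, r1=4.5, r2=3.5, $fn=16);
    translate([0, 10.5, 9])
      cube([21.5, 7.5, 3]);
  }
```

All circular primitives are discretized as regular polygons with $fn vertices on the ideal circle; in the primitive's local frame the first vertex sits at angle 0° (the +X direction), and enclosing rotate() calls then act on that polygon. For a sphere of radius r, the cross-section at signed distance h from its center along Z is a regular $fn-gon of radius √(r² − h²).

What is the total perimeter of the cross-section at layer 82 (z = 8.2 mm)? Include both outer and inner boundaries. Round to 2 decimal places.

63.90 mm

At z = 8.2 mm: the cube (footprint 9.5×16) is included at this height (perimeter 51.00 mm); the sphere at (12, 13.5) is absent (|z−center|=6.800 > r=6.5); the cone at (6.5, -2.5): at t=0.056 of its height the radius interpolates to r₁+(r₂−r₁)t = 4.444, giving a regular 16-gon of that circumradius (perimeter = 2·16·4.444·sin(180°/16) = 27.74 mm); the cube at (0, 10.5) does not reach this height (z outside [9, 12]); Taking the union: the regions partially overlap (shared area 9.32 mm²), so the edge portions inside another operand are dropped and the merged outline is re-measured after clipping — boundary = 63.90 mm; (rotated 25° about Z; rotation is an isometry so areas/perimeters/island counts are preserved). Overall, the cross-section is a single solid region. Total boundary length (outer) = 63.90 mm.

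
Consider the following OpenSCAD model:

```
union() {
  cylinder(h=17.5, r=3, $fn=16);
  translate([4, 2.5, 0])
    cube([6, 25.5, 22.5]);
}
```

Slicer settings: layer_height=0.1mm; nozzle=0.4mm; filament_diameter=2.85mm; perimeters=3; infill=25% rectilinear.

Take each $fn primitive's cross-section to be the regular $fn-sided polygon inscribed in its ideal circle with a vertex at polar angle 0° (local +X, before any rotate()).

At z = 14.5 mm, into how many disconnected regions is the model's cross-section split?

2

At z = 14.5 mm: the r=3 cylinder contributes a regular 16-gon of circumradius 3; the 6×25.5 cube at (4, 2.5) contributes its full rectangle; Taking the union: the 2 present regions are separate (no shared area or edge), so areas and boundary lengths simply add and each stays a separate island — 2 connected regions. The result has 2 disconnected regions.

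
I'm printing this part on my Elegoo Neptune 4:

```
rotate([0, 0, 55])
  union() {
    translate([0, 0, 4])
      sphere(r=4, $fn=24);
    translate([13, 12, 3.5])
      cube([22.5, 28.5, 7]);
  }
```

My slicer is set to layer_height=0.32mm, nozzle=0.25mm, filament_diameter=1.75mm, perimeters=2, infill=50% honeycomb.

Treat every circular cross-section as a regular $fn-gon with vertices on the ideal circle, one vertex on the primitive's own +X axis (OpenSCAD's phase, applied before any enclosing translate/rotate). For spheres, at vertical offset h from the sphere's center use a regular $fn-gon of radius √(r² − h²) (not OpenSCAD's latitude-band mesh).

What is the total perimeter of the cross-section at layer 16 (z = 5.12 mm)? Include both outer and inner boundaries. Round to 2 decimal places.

At z = 5.12 mm: the r=4 sphere contributes a regular 24-gon of circumradius √(4²−1.12²) = 3.840 (perimeter = 2·24·3.840·sin(180°/24) = 24.06 mm); the cube at (13, 12) (footprint 22.5×28.5) is included at this height (perimeter 102.00 mm); Taking the union: the 2 present regions are separate (no shared area or edge), so areas and boundary lengths simply add and each stays a separate island — boundary = 126.06 mm; (rotated 55° about Z; rotation is an isometry so areas/perimeters/island counts are preserved). Overall, the cross-section has 2 separate islands. Total boundary length (outer) = 126.06 mm.

126.06 mm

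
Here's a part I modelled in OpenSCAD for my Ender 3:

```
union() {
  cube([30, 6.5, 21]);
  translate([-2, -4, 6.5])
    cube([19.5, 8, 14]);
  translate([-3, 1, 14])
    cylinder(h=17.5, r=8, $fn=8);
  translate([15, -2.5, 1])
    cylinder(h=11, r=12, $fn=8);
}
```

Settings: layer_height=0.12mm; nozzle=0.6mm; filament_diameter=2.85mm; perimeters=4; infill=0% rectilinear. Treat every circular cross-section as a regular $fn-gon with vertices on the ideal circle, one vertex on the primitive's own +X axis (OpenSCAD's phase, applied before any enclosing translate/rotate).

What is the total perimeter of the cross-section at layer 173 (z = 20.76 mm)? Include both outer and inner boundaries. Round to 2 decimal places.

101.14 mm

At z = 20.76 mm: the 30×6.5 cube contributes its full rectangle (perimeter 73.00 mm); the cube at (-2, -4) is absent (z outside [6.5, 20.5]); the r=8 cylinder at (-3, 1) contributes a regular 8-gon of circumradius 8 (perimeter = 2·8·8.000·sin(180°/8) = 48.98 mm); the cylinder at (15, -2.5) is not intersected at this z (z outside [1, 12]); Taking the union: the regions partially overlap (shared area 26.03 mm²), so the edge portions inside another operand are dropped and the merged outline is re-measured after clipping — boundary = 101.14 mm. Overall, the cross-section is a single solid region. Total boundary length (outer) = 101.14 mm.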